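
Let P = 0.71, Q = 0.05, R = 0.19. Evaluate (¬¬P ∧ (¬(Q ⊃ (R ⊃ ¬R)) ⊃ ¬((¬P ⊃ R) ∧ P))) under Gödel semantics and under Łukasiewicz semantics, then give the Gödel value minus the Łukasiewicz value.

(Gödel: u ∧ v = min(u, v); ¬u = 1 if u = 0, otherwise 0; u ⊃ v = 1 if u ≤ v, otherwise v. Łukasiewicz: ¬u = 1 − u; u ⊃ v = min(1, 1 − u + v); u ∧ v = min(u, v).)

-0.71

Gödel evaluation:
  ¬P: Gödel ¬ of 0.71 = 0 (operand ≠ 0)
  ¬¬P: Gödel ¬ of 0 = 1 (operand is 0)
  ¬R: Gödel ¬ of 0.19 = 0 (operand ≠ 0)
  (R ⊃ ¬R): 0.19 > 0, so result = 0
  (Q ⊃ (R ⊃ ¬R)): 0.05 > 0, so result = 0
  ¬(Q ⊃ (R ⊃ ¬R)): Gödel ¬ of 0 = 1 (operand is 0)
  ¬P: Gödel ¬ of 0.71 = 0 (operand ≠ 0)
  (¬P ⊃ R): 0 ≤ 0.19, so result = 1
  ((¬P ⊃ R) ∧ P) = min(1, 0.71) = 0.71
  ¬((¬P ⊃ R) ∧ P): Gödel ¬ of 0.71 = 0 (operand ≠ 0)
  (¬(Q ⊃ (R ⊃ ¬R)) ⊃ ¬((¬P ⊃ R) ∧ P)): 1 > 0, so result = 0
  (¬¬P ∧ (¬(Q ⊃ (R ⊃ ¬R)) ⊃ ¬((¬P ⊃ R) ∧ P))) = min(1, 0) = 0
  Gödel value = 0
Łukasiewicz evaluation:
  ¬P: Łukasiewicz ¬ gives 1 − 0.71 = 0.29
  ¬¬P: Łukasiewicz ¬ gives 1 − 0.29 = 0.71
  ¬R: Łukasiewicz ¬ gives 1 − 0.19 = 0.81
  (R ⊃ ¬R): min(1, 1 − 0.19 + 0.81) = 1
  (Q ⊃ (R ⊃ ¬R)): min(1, 1 − 0.05 + 1) = 1
  ¬(Q ⊃ (R ⊃ ¬R)): Łukasiewicz ¬ gives 1 − 1 = 0
  ¬P: Łukasiewicz ¬ gives 1 − 0.71 = 0.29
  (¬P ⊃ R): min(1, 1 − 0.29 + 0.19) = 0.9
  ((¬P ⊃ R) ∧ P) = min(0.9, 0.71) = 0.71
  ¬((¬P ⊃ R) ∧ P): Łukasiewicz ¬ gives 1 − 0.71 = 0.29
  (¬(Q ⊃ (R ⊃ ¬R)) ⊃ ¬((¬P ⊃ R) ∧ P)): min(1, 1 − 0 + 0.29) = 1
  (¬¬P ∧ (¬(Q ⊃ (R ⊃ ¬R)) ⊃ ¬((¬P ⊃ R) ∧ P))) = min(0.71, 1) = 0.71
  Łukasiewicz value = 0.71
Difference: 0 − 0.71 = -0.71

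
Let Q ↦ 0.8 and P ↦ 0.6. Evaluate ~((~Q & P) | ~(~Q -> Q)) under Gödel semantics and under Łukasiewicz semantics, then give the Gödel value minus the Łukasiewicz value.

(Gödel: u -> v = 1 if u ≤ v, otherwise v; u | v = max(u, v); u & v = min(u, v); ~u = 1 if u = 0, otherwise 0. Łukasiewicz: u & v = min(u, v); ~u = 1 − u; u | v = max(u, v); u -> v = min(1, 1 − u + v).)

0.20

Gödel evaluation:
  ~Q: Gödel ¬ of 0.8 = 0 (operand ≠ 0)
  (~Q & P) = min(0, 0.6) = 0
  ~Q: Gödel ¬ of 0.8 = 0 (operand ≠ 0)
  (~Q -> Q): 0 ≤ 0.8, so result = 1
  ~(~Q -> Q): Gödel ¬ of 1 = 0 (operand ≠ 0)
  ((~Q & P) | ~(~Q -> Q)) = max(0, 0) = 0
  ~((~Q & P) | ~(~Q -> Q)): Gödel ¬ of 0 = 1 (operand is 0)
  Gödel value = 1
Łukasiewicz evaluation:
  ~Q: Łukasiewicz ¬ gives 1 − 0.8 = 0.2
  (~Q & P) = min(0.2, 0.6) = 0.2
  ~Q: Łukasiewicz ¬ gives 1 − 0.8 = 0.2
  (~Q -> Q): min(1, 1 − 0.2 + 0.8) = 1
  ~(~Q -> Q): Łukasiewicz ¬ gives 1 − 1 = 0
  ((~Q & P) | ~(~Q -> Q)) = max(0.2, 0) = 0.2
  ~((~Q & P) | ~(~Q -> Q)): Łukasiewicz ¬ gives 1 − 0.2 = 0.8
  Łukasiewicz value = 0.8
Difference: 1 − 0.8 = 0.20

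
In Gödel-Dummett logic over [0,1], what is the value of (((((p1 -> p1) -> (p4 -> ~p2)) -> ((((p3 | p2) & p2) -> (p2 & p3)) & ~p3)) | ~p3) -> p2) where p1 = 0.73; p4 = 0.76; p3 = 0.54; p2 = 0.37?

(p1 -> p1): 0.73 ≤ 0.73, so result = 1
~p2: Gödel ¬ of 0.37 = 0 (operand ≠ 0)
(p4 -> ~p2): 0.76 > 0, so result = 0
((p1 -> p1) -> (p4 -> ~p2)): 1 > 0, so result = 0
(p3 | p2) = max(0.54, 0.37) = 0.54
((p3 | p2) & p2) = min(0.54, 0.37) = 0.37
(p2 & p3) = min(0.37, 0.54) = 0.37
(((p3 | p2) & p2) -> (p2 & p3)): 0.37 ≤ 0.37, so result = 1
~p3: Gödel ¬ of 0.54 = 0 (operand ≠ 0)
((((p3 | p2) & p2) -> (p2 & p3)) & ~p3) = min(1, 0) = 0
(((p1 -> p1) -> (p4 -> ~p2)) -> ((((p3 | p2) & p2) -> (p2 & p3)) & ~p3)): 0 ≤ 0, so result = 1
~p3: Gödel ¬ of 0.54 = 0 (operand ≠ 0)
((((p1 -> p1) -> (p4 -> ~p2)) -> ((((p3 | p2) & p2) -> (p2 & p3)) & ~p3)) | ~p3) = max(1, 0) = 1
(((((p1 -> p1) -> (p4 -> ~p2)) -> ((((p3 | p2) & p2) -> (p2 & p3)) & ~p3)) | ~p3) -> p2): 1 > 0.37, so result = 0.37

0.37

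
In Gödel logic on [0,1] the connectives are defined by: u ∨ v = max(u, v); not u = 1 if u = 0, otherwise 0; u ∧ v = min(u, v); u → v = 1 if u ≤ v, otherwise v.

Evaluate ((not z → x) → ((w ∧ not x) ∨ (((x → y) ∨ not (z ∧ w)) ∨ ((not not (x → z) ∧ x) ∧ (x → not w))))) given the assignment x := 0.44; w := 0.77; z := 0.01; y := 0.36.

0.36

not z: Gödel ¬ of 0.01 = 0 (operand ≠ 0)
(not z → x): 0 ≤ 0.44, so result = 1
not x: Gödel ¬ of 0.44 = 0 (operand ≠ 0)
(w ∧ not x) = min(0.77, 0) = 0
(x → y): 0.44 > 0.36, so result = 0.36
(z ∧ w) = min(0.01, 0.77) = 0.01
not (z ∧ w): Gödel ¬ of 0.01 = 0 (operand ≠ 0)
((x → y) ∨ not (z ∧ w)) = max(0.36, 0) = 0.36
(x → z): 0.44 > 0.01, so result = 0.01
not (x → z): Gödel ¬ of 0.01 = 0 (operand ≠ 0)
not not (x → z): Gödel ¬ of 0 = 1 (operand is 0)
(not not (x → z) ∧ x) = min(1, 0.44) = 0.44
not w: Gödel ¬ of 0.77 = 0 (operand ≠ 0)
(x → not w): 0.44 > 0, so result = 0
((not not (x → z) ∧ x) ∧ (x → not w)) = min(0.44, 0) = 0
(((x → y) ∨ not (z ∧ w)) ∨ ((not not (x → z) ∧ x) ∧ (x → not w))) = max(0.36, 0) = 0.36
((w ∧ not x) ∨ (((x → y) ∨ not (z ∧ w)) ∨ ((not not (x → z) ∧ x) ∧ (x → not w)))) = max(0, 0.36) = 0.36
((not z → x) → ((w ∧ not x) ∨ (((x → y) ∨ not (z ∧ w)) ∨ ((not not (x → z) ∧ x) ∧ (x → not w))))): 1 > 0.36, so result = 0.36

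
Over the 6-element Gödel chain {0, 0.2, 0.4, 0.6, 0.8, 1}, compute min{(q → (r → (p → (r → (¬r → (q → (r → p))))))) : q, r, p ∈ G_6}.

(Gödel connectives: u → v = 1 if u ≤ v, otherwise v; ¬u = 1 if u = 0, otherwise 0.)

1.00

Every assignment gives 1. For instance at q = 0, r = 0, p = 0:
  ¬r: Gödel ¬ of 0 = 1 (operand is 0)
  (r → p): 0 ≤ 0, so result = 1
  (q → (r → p)): 0 ≤ 1, so result = 1
  (¬r → (q → (r → p))): 1 ≤ 1, so result = 1
  (r → (¬r → (q → (r → p)))): 0 ≤ 1, so result = 1
  (p → (r → (¬r → (q → (r → p))))): 0 ≤ 1, so result = 1
  (r → (p → (r → (¬r → (q → (r → p)))))): 0 ≤ 1, so result = 1
  (q → (r → (p → (r → (¬r → (q → (r → p))))))): 0 ≤ 1, so result = 1
All 216 assignments give value 1 — the formula is a G_6-tautology.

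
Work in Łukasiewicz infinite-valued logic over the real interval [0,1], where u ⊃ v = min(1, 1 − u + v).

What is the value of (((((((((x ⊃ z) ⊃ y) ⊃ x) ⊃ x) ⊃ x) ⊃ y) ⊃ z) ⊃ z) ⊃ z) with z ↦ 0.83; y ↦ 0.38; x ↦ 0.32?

(x ⊃ z): min(1, 1 − 0.32 + 0.83) = 1
((x ⊃ z) ⊃ y): min(1, 1 − 1 + 0.38) = 0.38
(((x ⊃ z) ⊃ y) ⊃ x): min(1, 1 − 0.38 + 0.32) = 0.94
((((x ⊃ z) ⊃ y) ⊃ x) ⊃ x): min(1, 1 − 0.94 + 0.32) = 0.38
(((((x ⊃ z) ⊃ y) ⊃ x) ⊃ x) ⊃ x): min(1, 1 − 0.38 + 0.32) = 0.94
((((((x ⊃ z) ⊃ y) ⊃ x) ⊃ x) ⊃ x) ⊃ y): min(1, 1 − 0.94 + 0.38) = 0.44
(((((((x ⊃ z) ⊃ y) ⊃ x) ⊃ x) ⊃ x) ⊃ y) ⊃ z): min(1, 1 − 0.44 + 0.83) = 1
((((((((x ⊃ z) ⊃ y) ⊃ x) ⊃ x) ⊃ x) ⊃ y) ⊃ z) ⊃ z): min(1, 1 − 1 + 0.83) = 0.83
(((((((((x ⊃ z) ⊃ y) ⊃ x) ⊃ x) ⊃ x) ⊃ y) ⊃ z) ⊃ z) ⊃ z): min(1, 1 − 0.83 + 0.83) = 1

1.00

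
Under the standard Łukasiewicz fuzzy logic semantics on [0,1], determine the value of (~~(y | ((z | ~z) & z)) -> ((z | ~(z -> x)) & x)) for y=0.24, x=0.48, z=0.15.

~z: Łukasiewicz ¬ gives 1 − 0.15 = 0.85
(z | ~z) = max(0.15, 0.85) = 0.85
((z | ~z) & z) = min(0.85, 0.15) = 0.15
(y | ((z | ~z) & z)) = max(0.24, 0.15) = 0.24
~(y | ((z | ~z) & z)): Łukasiewicz ¬ gives 1 − 0.24 = 0.76
~~(y | ((z | ~z) & z)): Łukasiewicz ¬ gives 1 − 0.76 = 0.24
(z -> x): min(1, 1 − 0.15 + 0.48) = 1
~(z -> x): Łukasiewicz ¬ gives 1 − 1 = 0
(z | ~(z -> x)) = max(0.15, 0) = 0.15
((z | ~(z -> x)) & x) = min(0.15, 0.48) = 0.15
(~~(y | ((z | ~z) & z)) -> ((z | ~(z -> x)) & x)): min(1, 1 − 0.24 + 0.15) = 0.91

0.91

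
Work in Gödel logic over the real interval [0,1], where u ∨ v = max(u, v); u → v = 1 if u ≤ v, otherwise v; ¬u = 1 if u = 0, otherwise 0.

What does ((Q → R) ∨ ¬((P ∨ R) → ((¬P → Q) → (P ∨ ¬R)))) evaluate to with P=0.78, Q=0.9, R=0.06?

(Q → R): 0.9 > 0.06, so result = 0.06
(P ∨ R) = max(0.78, 0.06) = 0.78
¬P: Gödel ¬ of 0.78 = 0 (operand ≠ 0)
(¬P → Q): 0 ≤ 0.9, so result = 1
¬R: Gödel ¬ of 0.06 = 0 (operand ≠ 0)
(P ∨ ¬R) = max(0.78, 0) = 0.78
((¬P → Q) → (P ∨ ¬R)): 1 > 0.78, so result = 0.78
((P ∨ R) → ((¬P → Q) → (P ∨ ¬R))): 0.78 ≤ 0.78, so result = 1
¬((P ∨ R) → ((¬P → Q) → (P ∨ ¬R))): Gödel ¬ of 1 = 0 (operand ≠ 0)
((Q → R) ∨ ¬((P ∨ R) → ((¬P → Q) → (P ∨ ¬R)))) = max(0.06, 0) = 0.06

0.06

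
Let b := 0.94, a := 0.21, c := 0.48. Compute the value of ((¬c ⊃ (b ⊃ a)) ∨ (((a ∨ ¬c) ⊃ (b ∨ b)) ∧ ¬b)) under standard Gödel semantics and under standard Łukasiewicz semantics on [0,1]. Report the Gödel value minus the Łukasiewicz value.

Gödel evaluation:
  ¬c: Gödel ¬ of 0.48 = 0 (operand ≠ 0)
  (b ⊃ a): 0.94 > 0.21, so result = 0.21
  (¬c ⊃ (b ⊃ a)): 0 ≤ 0.21, so result = 1
  ¬c: Gödel ¬ of 0.48 = 0 (operand ≠ 0)
  (a ∨ ¬c) = max(0.21, 0) = 0.21
  (b ∨ b) = max(0.94, 0.94) = 0.94
  ((a ∨ ¬c) ⊃ (b ∨ b)): 0.21 ≤ 0.94, so result = 1
  ¬b: Gödel ¬ of 0.94 = 0 (operand ≠ 0)
  (((a ∨ ¬c) ⊃ (b ∨ b)) ∧ ¬b) = min(1, 0) = 0
  ((¬c ⊃ (b ⊃ a)) ∨ (((a ∨ ¬c) ⊃ (b ∨ b)) ∧ ¬b)) = max(1, 0) = 1
  Gödel value = 1
Łukasiewicz evaluation:
  ¬c: Łukasiewicz ¬ gives 1 − 0.48 = 0.52
  (b ⊃ a): min(1, 1 − 0.94 + 0.21) = 0.27
  (¬c ⊃ (b ⊃ a)): min(1, 1 − 0.52 + 0.27) = 0.75
  ¬c: Łukasiewicz ¬ gives 1 − 0.48 = 0.52
  (a ∨ ¬c) = max(0.21, 0.52) = 0.52
  (b ∨ b) = max(0.94, 0.94) = 0.94
  ((a ∨ ¬c) ⊃ (b ∨ b)): min(1, 1 − 0.52 + 0.94) = 1
  ¬b: Łukasiewicz ¬ gives 1 − 0.94 = 0.06
  (((a ∨ ¬c) ⊃ (b ∨ b)) ∧ ¬b) = min(1, 0.06) = 0.06
  ((¬c ⊃ (b ⊃ a)) ∨ (((a ∨ ¬c) ⊃ (b ∨ b)) ∧ ¬b)) = max(0.75, 0.06) = 0.75
  Łukasiewicz value = 0.75
Difference: 1 − 0.75 = 0.25

0.25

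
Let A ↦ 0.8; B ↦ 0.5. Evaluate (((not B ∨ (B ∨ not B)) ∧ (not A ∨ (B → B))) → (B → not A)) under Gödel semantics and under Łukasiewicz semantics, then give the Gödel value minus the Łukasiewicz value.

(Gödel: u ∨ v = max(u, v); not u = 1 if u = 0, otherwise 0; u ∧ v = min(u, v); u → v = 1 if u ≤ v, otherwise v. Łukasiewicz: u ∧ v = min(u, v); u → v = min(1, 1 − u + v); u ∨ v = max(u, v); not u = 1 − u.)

Gödel evaluation:
  not B: Gödel ¬ of 0.5 = 0 (operand ≠ 0)
  not B: Gödel ¬ of 0.5 = 0 (operand ≠ 0)
  (B ∨ not B) = max(0.5, 0) = 0.5
  (not B ∨ (B ∨ not B)) = max(0, 0.5) = 0.5
  not A: Gödel ¬ of 0.8 = 0 (operand ≠ 0)
  (B → B): 0.5 ≤ 0.5, so result = 1
  (not A ∨ (B → B)) = max(0, 1) = 1
  ((not B ∨ (B ∨ not B)) ∧ (not A ∨ (B → B))) = min(0.5, 1) = 0.5
  not A: Gödel ¬ of 0.8 = 0 (operand ≠ 0)
  (B → not A): 0.5 > 0, so result = 0
  (((not B ∨ (B ∨ not B)) ∧ (not A ∨ (B → B))) → (B → not A)): 0.5 > 0, so result = 0
  Gödel value = 0
Łukasiewicz evaluation:
  not B: Łukasiewicz ¬ gives 1 − 0.5 = 0.5
  not B: Łukasiewicz ¬ gives 1 − 0.5 = 0.5
  (B ∨ not B) = max(0.5, 0.5) = 0.5
  (not B ∨ (B ∨ not B)) = max(0.5, 0.5) = 0.5
  not A: Łukasiewicz ¬ gives 1 − 0.8 = 0.2
  (B → B): min(1, 1 − 0.5 + 0.5) = 1
  (not A ∨ (B → B)) = max(0.2, 1) = 1
  ((not B ∨ (B ∨ not B)) ∧ (not A ∨ (B → B))) = min(0.5, 1) = 0.5
  not A: Łukasiewicz ¬ gives 1 − 0.8 = 0.2
  (B → not A): min(1, 1 − 0.5 + 0.2) = 0.7
  (((not B ∨ (B ∨ not B)) ∧ (not A ∨ (B → B))) → (B → not A)): min(1, 1 − 0.5 + 0.7) = 1
  Łukasiewicz value = 1
Difference: 0 − 1 = -1.00

-1.00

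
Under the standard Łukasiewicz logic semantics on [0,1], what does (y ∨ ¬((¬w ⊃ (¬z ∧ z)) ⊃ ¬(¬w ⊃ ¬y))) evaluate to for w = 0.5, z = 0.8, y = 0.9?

¬w: Łukasiewicz ¬ gives 1 − 0.5 = 0.5
¬z: Łukasiewicz ¬ gives 1 − 0.8 = 0.2
(¬z ∧ z) = min(0.2, 0.8) = 0.2
(¬w ⊃ (¬z ∧ z)): min(1, 1 − 0.5 + 0.2) = 0.7
¬w: Łukasiewicz ¬ gives 1 − 0.5 = 0.5
¬y: Łukasiewicz ¬ gives 1 − 0.9 = 0.1
(¬w ⊃ ¬y): min(1, 1 − 0.5 + 0.1) = 0.6
¬(¬w ⊃ ¬y): Łukasiewicz ¬ gives 1 − 0.6 = 0.4
((¬w ⊃ (¬z ∧ z)) ⊃ ¬(¬w ⊃ ¬y)): min(1, 1 − 0.7 + 0.4) = 0.7
¬((¬w ⊃ (¬z ∧ z)) ⊃ ¬(¬w ⊃ ¬y)): Łukasiewicz ¬ gives 1 − 0.7 = 0.3
(y ∨ ¬((¬w ⊃ (¬z ∧ z)) ⊃ ¬(¬w ⊃ ¬y))) = max(0.9, 0.3) = 0.9

0.90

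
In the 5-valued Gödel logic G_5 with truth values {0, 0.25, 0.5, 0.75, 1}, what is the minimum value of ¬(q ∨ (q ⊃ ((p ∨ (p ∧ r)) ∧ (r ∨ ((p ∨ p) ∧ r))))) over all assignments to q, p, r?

0.00

The minimum is attained at q = 0, p = 0, r = 0:
  (p ∧ r) = min(0, 0) = 0
  (p ∨ (p ∧ r)) = max(0, 0) = 0
  (p ∨ p) = max(0, 0) = 0
  ((p ∨ p) ∧ r) = min(0, 0) = 0
  (r ∨ ((p ∨ p) ∧ r)) = max(0, 0) = 0
  ((p ∨ (p ∧ r)) ∧ (r ∨ ((p ∨ p) ∧ r))) = min(0, 0) = 0
  (q ⊃ ((p ∨ (p ∧ r)) ∧ (r ∨ ((p ∨ p) ∧ r)))): 0 ≤ 0, so result = 1
  (q ∨ (q ⊃ ((p ∨ (p ∧ r)) ∧ (r ∨ ((p ∨ p) ∧ r))))) = max(0, 1) = 1
  ¬(q ∨ (q ⊃ ((p ∨ (p ∧ r)) ∧ (r ∨ ((p ∨ p) ∧ r))))): Gödel ¬ of 1 = 0 (operand ≠ 0)
Checking all 125 assignments confirms none give a value below 0.00.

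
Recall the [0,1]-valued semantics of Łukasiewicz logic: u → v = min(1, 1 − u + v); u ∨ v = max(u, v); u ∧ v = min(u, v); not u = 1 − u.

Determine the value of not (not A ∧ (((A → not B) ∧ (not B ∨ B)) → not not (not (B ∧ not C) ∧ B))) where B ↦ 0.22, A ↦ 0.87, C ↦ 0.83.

not A: Łukasiewicz ¬ gives 1 − 0.87 = 0.13
not B: Łukasiewicz ¬ gives 1 − 0.22 = 0.78
(A → not B): min(1, 1 − 0.87 + 0.78) = 0.91
not B: Łukasiewicz ¬ gives 1 − 0.22 = 0.78
(not B ∨ B) = max(0.78, 0.22) = 0.78
((A → not B) ∧ (not B ∨ B)) = min(0.91, 0.78) = 0.78
not C: Łukasiewicz ¬ gives 1 − 0.83 = 0.17
(B ∧ not C) = min(0.22, 0.17) = 0.17
not (B ∧ not C): Łukasiewicz ¬ gives 1 − 0.17 = 0.83
(not (B ∧ not C) ∧ B) = min(0.83, 0.22) = 0.22
not (not (B ∧ not C) ∧ B): Łukasiewicz ¬ gives 1 − 0.22 = 0.78
not not (not (B ∧ not C) ∧ B): Łukasiewicz ¬ gives 1 − 0.78 = 0.22
(((A → not B) ∧ (not B ∨ B)) → not not (not (B ∧ not C) ∧ B)): min(1, 1 − 0.78 + 0.22) = 0.44
(not A ∧ (((A → not B) ∧ (not B ∨ B)) → not not (not (B ∧ not C) ∧ B))) = min(0.13, 0.44) = 0.13
not (not A ∧ (((A → not B) ∧ (not B ∨ B)) → not not (not (B ∧ not C) ∧ B))): Łukasiewicz ¬ gives 1 − 0.13 = 0.87

0.87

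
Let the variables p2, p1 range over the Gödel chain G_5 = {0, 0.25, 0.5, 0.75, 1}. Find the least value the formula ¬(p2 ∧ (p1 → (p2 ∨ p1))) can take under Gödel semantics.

0.00

The minimum is attained at p2 = 0.25, p1 = 0:
  (p2 ∨ p1) = max(0.25, 0) = 0.25
  (p1 → (p2 ∨ p1)): 0 ≤ 0.25, so result = 1
  (p2 ∧ (p1 → (p2 ∨ p1))) = min(0.25, 1) = 0.25
  ¬(p2 ∧ (p1 → (p2 ∨ p1))): Gödel ¬ of 0.25 = 0 (operand ≠ 0)
Checking all 25 assignments confirms none give a value below 0.00.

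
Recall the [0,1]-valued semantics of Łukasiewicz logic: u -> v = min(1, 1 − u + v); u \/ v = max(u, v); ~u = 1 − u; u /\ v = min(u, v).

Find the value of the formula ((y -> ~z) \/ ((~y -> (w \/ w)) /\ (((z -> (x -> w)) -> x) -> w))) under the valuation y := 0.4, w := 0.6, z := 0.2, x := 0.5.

1.00

~z: Łukasiewicz ¬ gives 1 − 0.2 = 0.8
(y -> ~z): min(1, 1 − 0.4 + 0.8) = 1
~y: Łukasiewicz ¬ gives 1 − 0.4 = 0.6
(w \/ w) = max(0.6, 0.6) = 0.6
(~y -> (w \/ w)): min(1, 1 − 0.6 + 0.6) = 1
(x -> w): min(1, 1 − 0.5 + 0.6) = 1
(z -> (x -> w)): min(1, 1 − 0.2 + 1) = 1
((z -> (x -> w)) -> x): min(1, 1 − 1 + 0.5) = 0.5
(((z -> (x -> w)) -> x) -> w): min(1, 1 − 0.5 + 0.6) = 1
((~y -> (w \/ w)) /\ (((z -> (x -> w)) -> x) -> w)) = min(1, 1) = 1
((y -> ~z) \/ ((~y -> (w \/ w)) /\ (((z -> (x -> w)) -> x) -> w))) = max(1, 1) = 1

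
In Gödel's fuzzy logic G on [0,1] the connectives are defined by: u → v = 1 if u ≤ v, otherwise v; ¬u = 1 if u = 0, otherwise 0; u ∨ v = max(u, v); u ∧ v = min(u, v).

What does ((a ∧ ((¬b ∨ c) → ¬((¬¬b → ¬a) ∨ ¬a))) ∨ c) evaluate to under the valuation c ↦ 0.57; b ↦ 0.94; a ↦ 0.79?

¬b: Gödel ¬ of 0.94 = 0 (operand ≠ 0)
(¬b ∨ c) = max(0, 0.57) = 0.57
¬b: Gödel ¬ of 0.94 = 0 (operand ≠ 0)
¬¬b: Gödel ¬ of 0 = 1 (operand is 0)
¬a: Gödel ¬ of 0.79 = 0 (operand ≠ 0)
(¬¬b → ¬a): 1 > 0, so result = 0
¬a: Gödel ¬ of 0.79 = 0 (operand ≠ 0)
((¬¬b → ¬a) ∨ ¬a) = max(0, 0) = 0
¬((¬¬b → ¬a) ∨ ¬a): Gödel ¬ of 0 = 1 (operand is 0)
((¬b ∨ c) → ¬((¬¬b → ¬a) ∨ ¬a)): 0.57 ≤ 1, so result = 1
(a ∧ ((¬b ∨ c) → ¬((¬¬b → ¬a) ∨ ¬a))) = min(0.79, 1) = 0.79
((a ∧ ((¬b ∨ c) → ¬((¬¬b → ¬a) ∨ ¬a))) ∨ c) = max(0.79, 0.57) = 0.79

0.79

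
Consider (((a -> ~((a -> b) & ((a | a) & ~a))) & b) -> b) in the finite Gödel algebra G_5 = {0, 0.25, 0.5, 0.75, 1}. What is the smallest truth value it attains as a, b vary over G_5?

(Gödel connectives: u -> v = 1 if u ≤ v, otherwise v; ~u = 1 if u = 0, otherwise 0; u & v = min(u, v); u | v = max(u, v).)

1.00

Every assignment gives 1. For instance at a = 0, b = 0:
  (a -> b): 0 ≤ 0, so result = 1
  (a | a) = max(0, 0) = 0
  ~a: Gödel ¬ of 0 = 1 (operand is 0)
  ((a | a) & ~a) = min(0, 1) = 0
  ((a -> b) & ((a | a) & ~a)) = min(1, 0) = 0
  ~((a -> b) & ((a | a) & ~a)): Gödel ¬ of 0 = 1 (operand is 0)
  (a -> ~((a -> b) & ((a | a) & ~a))): 0 ≤ 1, so result = 1
  ((a -> ~((a -> b) & ((a | a) & ~a))) & b) = min(1, 0) = 0
  (((a -> ~((a -> b) & ((a | a) & ~a))) & b) -> b): 0 ≤ 0, so result = 1
All 25 assignments give value 1 — the formula is a G_5-tautology.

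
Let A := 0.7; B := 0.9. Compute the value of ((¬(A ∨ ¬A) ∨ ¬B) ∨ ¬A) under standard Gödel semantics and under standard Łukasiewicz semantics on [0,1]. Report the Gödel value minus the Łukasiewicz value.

Gödel evaluation:
  ¬A: Gödel ¬ of 0.7 = 0 (operand ≠ 0)
  (A ∨ ¬A) = max(0.7, 0) = 0.7
  ¬(A ∨ ¬A): Gödel ¬ of 0.7 = 0 (operand ≠ 0)
  ¬B: Gödel ¬ of 0.9 = 0 (operand ≠ 0)
  (¬(A ∨ ¬A) ∨ ¬B) = max(0, 0) = 0
  ¬A: Gödel ¬ of 0.7 = 0 (operand ≠ 0)
  ((¬(A ∨ ¬A) ∨ ¬B) ∨ ¬A) = max(0, 0) = 0
  Gödel value = 0
Łukasiewicz evaluation:
  ¬A: Łukasiewicz ¬ gives 1 − 0.7 = 0.3
  (A ∨ ¬A) = max(0.7, 0.3) = 0.7
  ¬(A ∨ ¬A): Łukasiewicz ¬ gives 1 − 0.7 = 0.3
  ¬B: Łukasiewicz ¬ gives 1 − 0.9 = 0.1
  (¬(A ∨ ¬A) ∨ ¬B) = max(0.3, 0.1) = 0.3
  ¬A: Łukasiewicz ¬ gives 1 − 0.7 = 0.3
  ((¬(A ∨ ¬A) ∨ ¬B) ∨ ¬A) = max(0.3, 0.3) = 0.3
  Łukasiewicz value = 0.3
Difference: 0 − 0.3 = -0.30

-0.30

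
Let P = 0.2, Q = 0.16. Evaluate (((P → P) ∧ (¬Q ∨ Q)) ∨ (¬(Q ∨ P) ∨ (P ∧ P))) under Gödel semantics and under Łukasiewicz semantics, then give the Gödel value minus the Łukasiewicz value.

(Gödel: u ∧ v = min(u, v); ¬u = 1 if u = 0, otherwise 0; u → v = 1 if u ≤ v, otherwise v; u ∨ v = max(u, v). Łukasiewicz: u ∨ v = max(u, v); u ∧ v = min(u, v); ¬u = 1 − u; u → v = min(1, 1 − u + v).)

Gödel evaluation:
  (P → P): 0.2 ≤ 0.2, so result = 1
  ¬Q: Gödel ¬ of 0.16 = 0 (operand ≠ 0)
  (¬Q ∨ Q) = max(0, 0.16) = 0.16
  ((P → P) ∧ (¬Q ∨ Q)) = min(1, 0.16) = 0.16
  (Q ∨ P) = max(0.16, 0.2) = 0.2
  ¬(Q ∨ P): Gödel ¬ of 0.2 = 0 (operand ≠ 0)
  (P ∧ P) = min(0.2, 0.2) = 0.2
  (¬(Q ∨ P) ∨ (P ∧ P)) = max(0, 0.2) = 0.2
  (((P → P) ∧ (¬Q ∨ Q)) ∨ (¬(Q ∨ P) ∨ (P ∧ P))) = max(0.16, 0.2) = 0.2
  Gödel value = 0.2
Łukasiewicz evaluation:
  (P → P): min(1, 1 − 0.2 + 0.2) = 1
  ¬Q: Łukasiewicz ¬ gives 1 − 0.16 = 0.84
  (¬Q ∨ Q) = max(0.84, 0.16) = 0.84
  ((P → P) ∧ (¬Q ∨ Q)) = min(1, 0.84) = 0.84
  (Q ∨ P) = max(0.16, 0.2) = 0.2
  ¬(Q ∨ P): Łukasiewicz ¬ gives 1 − 0.2 = 0.8
  (P ∧ P) = min(0.2, 0.2) = 0.2
  (¬(Q ∨ P) ∨ (P ∧ P)) = max(0.8, 0.2) = 0.8
  (((P → P) ∧ (¬Q ∨ Q)) ∨ (¬(Q ∨ P) ∨ (P ∧ P))) = max(0.84, 0.8) = 0.84
  Łukasiewicz value = 0.84
Difference: 0.2 − 0.84 = -0.64

-0.64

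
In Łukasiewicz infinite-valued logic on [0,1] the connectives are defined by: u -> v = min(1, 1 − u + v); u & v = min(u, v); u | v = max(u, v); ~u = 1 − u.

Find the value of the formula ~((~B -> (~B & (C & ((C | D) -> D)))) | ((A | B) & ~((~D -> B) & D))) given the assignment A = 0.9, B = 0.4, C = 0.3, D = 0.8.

~B: Łukasiewicz ¬ gives 1 − 0.4 = 0.6
~B: Łukasiewicz ¬ gives 1 − 0.4 = 0.6
(C | D) = max(0.3, 0.8) = 0.8
((C | D) -> D): min(1, 1 − 0.8 + 0.8) = 1
(C & ((C | D) -> D)) = min(0.3, 1) = 0.3
(~B & (C & ((C | D) -> D))) = min(0.6, 0.3) = 0.3
(~B -> (~B & (C & ((C | D) -> D)))): min(1, 1 − 0.6 + 0.3) = 0.7
(A | B) = max(0.9, 0.4) = 0.9
~D: Łukasiewicz ¬ gives 1 − 0.8 = 0.2
(~D -> B): min(1, 1 − 0.2 + 0.4) = 1
((~D -> B) & D) = min(1, 0.8) = 0.8
~((~D -> B) & D): Łukasiewicz ¬ gives 1 − 0.8 = 0.2
((A | B) & ~((~D -> B) & D)) = min(0.9, 0.2) = 0.2
((~B -> (~B & (C & ((C | D) -> D)))) | ((A | B) & ~((~D -> B) & D))) = max(0.7, 0.2) = 0.7
~((~B -> (~B & (C & ((C | D) -> D)))) | ((A | B) & ~((~D -> B) & D))): Łukasiewicz ¬ gives 1 − 0.7 = 0.3

0.30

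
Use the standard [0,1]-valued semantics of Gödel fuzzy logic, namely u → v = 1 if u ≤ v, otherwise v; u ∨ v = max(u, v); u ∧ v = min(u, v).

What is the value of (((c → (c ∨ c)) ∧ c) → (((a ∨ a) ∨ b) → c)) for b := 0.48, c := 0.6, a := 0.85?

1.00

(c ∨ c) = max(0.6, 0.6) = 0.6
(c → (c ∨ c)): 0.6 ≤ 0.6, so result = 1
((c → (c ∨ c)) ∧ c) = min(1, 0.6) = 0.6
(a ∨ a) = max(0.85, 0.85) = 0.85
((a ∨ a) ∨ b) = max(0.85, 0.48) = 0.85
(((a ∨ a) ∨ b) → c): 0.85 > 0.6, so result = 0.6
(((c → (c ∨ c)) ∧ c) → (((a ∨ a) ∨ b) → c)): 0.6 ≤ 0.6, so result = 1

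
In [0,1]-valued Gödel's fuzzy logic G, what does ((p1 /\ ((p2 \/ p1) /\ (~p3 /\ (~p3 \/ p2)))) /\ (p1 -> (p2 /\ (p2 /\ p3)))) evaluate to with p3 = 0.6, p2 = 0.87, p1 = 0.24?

0.00

(p2 \/ p1) = max(0.87, 0.24) = 0.87
~p3: Gödel ¬ of 0.6 = 0 (operand ≠ 0)
~p3: Gödel ¬ of 0.6 = 0 (operand ≠ 0)
(~p3 \/ p2) = max(0, 0.87) = 0.87
(~p3 /\ (~p3 \/ p2)) = min(0, 0.87) = 0
((p2 \/ p1) /\ (~p3 /\ (~p3 \/ p2))) = min(0.87, 0) = 0
(p1 /\ ((p2 \/ p1) /\ (~p3 /\ (~p3 \/ p2)))) = min(0.24, 0) = 0
(p2 /\ p3) = min(0.87, 0.6) = 0.6
(p2 /\ (p2 /\ p3)) = min(0.87, 0.6) = 0.6
(p1 -> (p2 /\ (p2 /\ p3))): 0.24 ≤ 0.6, so result = 1
((p1 /\ ((p2 \/ p1) /\ (~p3 /\ (~p3 \/ p2)))) /\ (p1 -> (p2 /\ (p2 /\ p3)))) = min(0, 1) = 0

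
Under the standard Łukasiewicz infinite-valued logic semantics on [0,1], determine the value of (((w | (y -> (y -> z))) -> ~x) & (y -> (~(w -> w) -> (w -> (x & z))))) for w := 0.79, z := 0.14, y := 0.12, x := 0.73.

0.27

(y -> z): min(1, 1 − 0.12 + 0.14) = 1
(y -> (y -> z)): min(1, 1 − 0.12 + 1) = 1
(w | (y -> (y -> z))) = max(0.79, 1) = 1
~x: Łukasiewicz ¬ gives 1 − 0.73 = 0.27
((w | (y -> (y -> z))) -> ~x): min(1, 1 − 1 + 0.27) = 0.27
(w -> w): min(1, 1 − 0.79 + 0.79) = 1
~(w -> w): Łukasiewicz ¬ gives 1 − 1 = 0
(x & z) = min(0.73, 0.14) = 0.14
(w -> (x & z)): min(1, 1 − 0.79 + 0.14) = 0.35
(~(w -> w) -> (w -> (x & z))): min(1, 1 − 0 + 0.35) = 1
(y -> (~(w -> w) -> (w -> (x & z)))): min(1, 1 − 0.12 + 1) = 1
(((w | (y -> (y -> z))) -> ~x) & (y -> (~(w -> w) -> (w -> (x & z))))) = min(0.27, 1) = 0.27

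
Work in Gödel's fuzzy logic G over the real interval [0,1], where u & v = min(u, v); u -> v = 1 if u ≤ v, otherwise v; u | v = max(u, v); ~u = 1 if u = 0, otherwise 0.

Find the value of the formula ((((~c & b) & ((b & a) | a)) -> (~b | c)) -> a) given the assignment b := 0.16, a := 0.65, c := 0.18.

0.65

~c: Gödel ¬ of 0.18 = 0 (operand ≠ 0)
(~c & b) = min(0, 0.16) = 0
(b & a) = min(0.16, 0.65) = 0.16
((b & a) | a) = max(0.16, 0.65) = 0.65
((~c & b) & ((b & a) | a)) = min(0, 0.65) = 0
~b: Gödel ¬ of 0.16 = 0 (operand ≠ 0)
(~b | c) = max(0, 0.18) = 0.18
(((~c & b) & ((b & a) | a)) -> (~b | c)): 0 ≤ 0.18, so result = 1
((((~c & b) & ((b & a) | a)) -> (~b | c)) -> a): 1 > 0.65, so result = 0.65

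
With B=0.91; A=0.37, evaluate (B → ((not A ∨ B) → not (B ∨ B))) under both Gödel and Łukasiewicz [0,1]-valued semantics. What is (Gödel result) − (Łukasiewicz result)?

Gödel evaluation:
  not A: Gödel ¬ of 0.37 = 0 (operand ≠ 0)
  (not A ∨ B) = max(0, 0.91) = 0.91
  (B ∨ B) = max(0.91, 0.91) = 0.91
  not (B ∨ B): Gödel ¬ of 0.91 = 0 (operand ≠ 0)
  ((not A ∨ B) → not (B ∨ B)): 0.91 > 0, so result = 0
  (B → ((not A ∨ B) → not (B ∨ B))): 0.91 > 0, so result = 0
  Gödel value = 0
Łukasiewicz evaluation:
  not A: Łukasiewicz ¬ gives 1 − 0.37 = 0.63
  (not A ∨ B) = max(0.63, 0.91) = 0.91
  (B ∨ B) = max(0.91, 0.91) = 0.91
  not (B ∨ B): Łukasiewicz ¬ gives 1 − 0.91 = 0.09
  ((not A ∨ B) → not (B ∨ B)): min(1, 1 − 0.91 + 0.09) = 0.18
  (B → ((not A ∨ B) → not (B ∨ B))): min(1, 1 − 0.91 + 0.18) = 0.27
  Łukasiewicz value = 0.27
Difference: 0 − 0.27 = -0.27

-0.27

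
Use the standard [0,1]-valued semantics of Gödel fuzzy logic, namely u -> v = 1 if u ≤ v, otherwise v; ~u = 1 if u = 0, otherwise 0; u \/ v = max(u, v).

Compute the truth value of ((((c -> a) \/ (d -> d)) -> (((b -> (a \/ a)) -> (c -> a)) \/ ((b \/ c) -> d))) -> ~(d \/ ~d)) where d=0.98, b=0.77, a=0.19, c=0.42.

0.00

(c -> a): 0.42 > 0.19, so result = 0.19
(d -> d): 0.98 ≤ 0.98, so result = 1
((c -> a) \/ (d -> d)) = max(0.19, 1) = 1
(a \/ a) = max(0.19, 0.19) = 0.19
(b -> (a \/ a)): 0.77 > 0.19, so result = 0.19
(c -> a): 0.42 > 0.19, so result = 0.19
((b -> (a \/ a)) -> (c -> a)): 0.19 ≤ 0.19, so result = 1
(b \/ c) = max(0.77, 0.42) = 0.77
((b \/ c) -> d): 0.77 ≤ 0.98, so result = 1
(((b -> (a \/ a)) -> (c -> a)) \/ ((b \/ c) -> d)) = max(1, 1) = 1
(((c -> a) \/ (d -> d)) -> (((b -> (a \/ a)) -> (c -> a)) \/ ((b \/ c) -> d))): 1 ≤ 1, so result = 1
~d: Gödel ¬ of 0.98 = 0 (operand ≠ 0)
(d \/ ~d) = max(0.98, 0) = 0.98
~(d \/ ~d): Gödel ¬ of 0.98 = 0 (operand ≠ 0)
((((c -> a) \/ (d -> d)) -> (((b -> (a \/ a)) -> (c -> a)) \/ ((b \/ c) -> d))) -> ~(d \/ ~d)): 1 > 0, so result = 0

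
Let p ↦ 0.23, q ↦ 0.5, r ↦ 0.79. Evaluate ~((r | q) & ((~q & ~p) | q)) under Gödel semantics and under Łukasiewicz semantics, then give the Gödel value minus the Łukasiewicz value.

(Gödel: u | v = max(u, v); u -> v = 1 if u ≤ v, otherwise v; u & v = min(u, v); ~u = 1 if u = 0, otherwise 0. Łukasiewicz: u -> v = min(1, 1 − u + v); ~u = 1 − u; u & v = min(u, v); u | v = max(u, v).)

-0.50

Gödel evaluation:
  (r | q) = max(0.79, 0.5) = 0.79
  ~q: Gödel ¬ of 0.5 = 0 (operand ≠ 0)
  ~p: Gödel ¬ of 0.23 = 0 (operand ≠ 0)
  (~q & ~p) = min(0, 0) = 0
  ((~q & ~p) | q) = max(0, 0.5) = 0.5
  ((r | q) & ((~q & ~p) | q)) = min(0.79, 0.5) = 0.5
  ~((r | q) & ((~q & ~p) | q)): Gödel ¬ of 0.5 = 0 (operand ≠ 0)
  Gödel value = 0
Łukasiewicz evaluation:
  (r | q) = max(0.79, 0.5) = 0.79
  ~q: Łukasiewicz ¬ gives 1 − 0.5 = 0.5
  ~p: Łukasiewicz ¬ gives 1 − 0.23 = 0.77
  (~q & ~p) = min(0.5, 0.77) = 0.5
  ((~q & ~p) | q) = max(0.5, 0.5) = 0.5
  ((r | q) & ((~q & ~p) | q)) = min(0.79, 0.5) = 0.5
  ~((r | q) & ((~q & ~p) | q)): Łukasiewicz ¬ gives 1 − 0.5 = 0.5
  Łukasiewicz value = 0.5
Difference: 0 − 0.5 = -0.50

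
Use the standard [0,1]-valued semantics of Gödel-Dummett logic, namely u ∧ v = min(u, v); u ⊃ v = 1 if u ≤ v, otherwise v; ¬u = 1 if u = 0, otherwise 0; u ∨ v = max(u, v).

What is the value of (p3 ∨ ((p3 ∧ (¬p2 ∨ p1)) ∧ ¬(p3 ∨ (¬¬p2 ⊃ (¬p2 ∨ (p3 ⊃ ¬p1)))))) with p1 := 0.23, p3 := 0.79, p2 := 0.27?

0.79

¬p2: Gödel ¬ of 0.27 = 0 (operand ≠ 0)
(¬p2 ∨ p1) = max(0, 0.23) = 0.23
(p3 ∧ (¬p2 ∨ p1)) = min(0.79, 0.23) = 0.23
¬p2: Gödel ¬ of 0.27 = 0 (operand ≠ 0)
¬¬p2: Gödel ¬ of 0 = 1 (operand is 0)
¬p2: Gödel ¬ of 0.27 = 0 (operand ≠ 0)
¬p1: Gödel ¬ of 0.23 = 0 (operand ≠ 0)
(p3 ⊃ ¬p1): 0.79 > 0, so result = 0
(¬p2 ∨ (p3 ⊃ ¬p1)) = max(0, 0) = 0
(¬¬p2 ⊃ (¬p2 ∨ (p3 ⊃ ¬p1))): 1 > 0, so result = 0
(p3 ∨ (¬¬p2 ⊃ (¬p2 ∨ (p3 ⊃ ¬p1)))) = max(0.79, 0) = 0.79
¬(p3 ∨ (¬¬p2 ⊃ (¬p2 ∨ (p3 ⊃ ¬p1)))): Gödel ¬ of 0.79 = 0 (operand ≠ 0)
((p3 ∧ (¬p2 ∨ p1)) ∧ ¬(p3 ∨ (¬¬p2 ⊃ (¬p2 ∨ (p3 ⊃ ¬p1))))) = min(0.23, 0) = 0
(p3 ∨ ((p3 ∧ (¬p2 ∨ p1)) ∧ ¬(p3 ∨ (¬¬p2 ⊃ (¬p2 ∨ (p3 ⊃ ¬p1)))))) = max(0.79, 0) = 0.79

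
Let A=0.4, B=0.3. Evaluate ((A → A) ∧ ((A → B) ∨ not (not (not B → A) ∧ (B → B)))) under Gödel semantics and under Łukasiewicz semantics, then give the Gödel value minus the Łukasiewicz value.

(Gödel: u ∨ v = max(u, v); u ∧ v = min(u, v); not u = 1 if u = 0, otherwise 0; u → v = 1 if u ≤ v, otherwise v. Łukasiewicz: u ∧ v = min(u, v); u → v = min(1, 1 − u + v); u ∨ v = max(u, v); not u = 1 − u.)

Gödel evaluation:
  (A → A): 0.4 ≤ 0.4, so result = 1
  (A → B): 0.4 > 0.3, so result = 0.3
  not B: Gödel ¬ of 0.3 = 0 (operand ≠ 0)
  (not B → A): 0 ≤ 0.4, so result = 1
  not (not B → A): Gödel ¬ of 1 = 0 (operand ≠ 0)
  (B → B): 0.3 ≤ 0.3, so result = 1
  (not (not B → A) ∧ (B → B)) = min(0, 1) = 0
  not (not (not B → A) ∧ (B → B)): Gödel ¬ of 0 = 1 (operand is 0)
  ((A → B) ∨ not (not (not B → A) ∧ (B → B))) = max(0.3, 1) = 1
  ((A → A) ∧ ((A → B) ∨ not (not (not B → A) ∧ (B → B)))) = min(1, 1) = 1
  Gödel value = 1
Łukasiewicz evaluation:
  (A → A): min(1, 1 − 0.4 + 0.4) = 1
  (A → B): min(1, 1 − 0.4 + 0.3) = 0.9
  not B: Łukasiewicz ¬ gives 1 − 0.3 = 0.7
  (not B → A): min(1, 1 − 0.7 + 0.4) = 0.7
  not (not B → A): Łukasiewicz ¬ gives 1 − 0.7 = 0.3
  (B → B): min(1, 1 − 0.3 + 0.3) = 1
  (not (not B → A) ∧ (B → B)) = min(0.3, 1) = 0.3
  not (not (not B → A) ∧ (B → B)): Łukasiewicz ¬ gives 1 − 0.3 = 0.7
  ((A → B) ∨ not (not (not B → A) ∧ (B → B))) = max(0.9, 0.7) = 0.9
  ((A → A) ∧ ((A → B) ∨ not (not (not B → A) ∧ (B → B)))) = min(1, 0.9) = 0.9
  Łukasiewicz value = 0.9
Difference: 1 − 0.9 = 0.10

0.10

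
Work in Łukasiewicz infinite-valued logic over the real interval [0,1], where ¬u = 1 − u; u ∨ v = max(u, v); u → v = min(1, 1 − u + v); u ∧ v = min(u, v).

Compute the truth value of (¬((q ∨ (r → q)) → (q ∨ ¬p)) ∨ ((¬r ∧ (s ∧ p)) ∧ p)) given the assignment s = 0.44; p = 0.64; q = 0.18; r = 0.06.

(r → q): min(1, 1 − 0.06 + 0.18) = 1
(q ∨ (r → q)) = max(0.18, 1) = 1
¬p: Łukasiewicz ¬ gives 1 − 0.64 = 0.36
(q ∨ ¬p) = max(0.18, 0.36) = 0.36
((q ∨ (r → q)) → (q ∨ ¬p)): min(1, 1 − 1 + 0.36) = 0.36
¬((q ∨ (r → q)) → (q ∨ ¬p)): Łukasiewicz ¬ gives 1 − 0.36 = 0.64
¬r: Łukasiewicz ¬ gives 1 − 0.06 = 0.94
(s ∧ p) = min(0.44, 0.64) = 0.44
(¬r ∧ (s ∧ p)) = min(0.94, 0.44) = 0.44
((¬r ∧ (s ∧ p)) ∧ p) = min(0.44, 0.64) = 0.44
(¬((q ∨ (r → q)) → (q ∨ ¬p)) ∨ ((¬r ∧ (s ∧ p)) ∧ p)) = max(0.64, 0.44) = 0.64

0.64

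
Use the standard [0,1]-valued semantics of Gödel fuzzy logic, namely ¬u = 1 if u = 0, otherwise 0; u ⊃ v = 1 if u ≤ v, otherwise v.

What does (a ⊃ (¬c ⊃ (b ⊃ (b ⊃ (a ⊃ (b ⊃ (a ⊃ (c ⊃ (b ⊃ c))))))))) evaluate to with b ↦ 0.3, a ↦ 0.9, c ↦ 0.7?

1.00

¬c: Gödel ¬ of 0.7 = 0 (operand ≠ 0)
(b ⊃ c): 0.3 ≤ 0.7, so result = 1
(c ⊃ (b ⊃ c)): 0.7 ≤ 1, so result = 1
(a ⊃ (c ⊃ (b ⊃ c))): 0.9 ≤ 1, so result = 1
(b ⊃ (a ⊃ (c ⊃ (b ⊃ c)))): 0.3 ≤ 1, so result = 1
(a ⊃ (b ⊃ (a ⊃ (c ⊃ (b ⊃ c))))): 0.9 ≤ 1, so result = 1
(b ⊃ (a ⊃ (b ⊃ (a ⊃ (c ⊃ (b ⊃ c)))))): 0.3 ≤ 1, so result = 1
(b ⊃ (b ⊃ (a ⊃ (b ⊃ (a ⊃ (c ⊃ (b ⊃ c))))))): 0.3 ≤ 1, so result = 1
(¬c ⊃ (b ⊃ (b ⊃ (a ⊃ (b ⊃ (a ⊃ (c ⊃ (b ⊃ c)))))))): 0 ≤ 1, so result = 1
(a ⊃ (¬c ⊃ (b ⊃ (b ⊃ (a ⊃ (b ⊃ (a ⊃ (c ⊃ (b ⊃ c))))))))): 0.9 ≤ 1, so result = 1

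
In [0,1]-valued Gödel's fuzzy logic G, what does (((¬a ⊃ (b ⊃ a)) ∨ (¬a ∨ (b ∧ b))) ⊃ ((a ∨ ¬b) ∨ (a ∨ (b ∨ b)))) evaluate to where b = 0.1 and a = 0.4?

¬a: Gödel ¬ of 0.4 = 0 (operand ≠ 0)
(b ⊃ a): 0.1 ≤ 0.4, so result = 1
(¬a ⊃ (b ⊃ a)): 0 ≤ 1, so result = 1
¬a: Gödel ¬ of 0.4 = 0 (operand ≠ 0)
(b ∧ b) = min(0.1, 0.1) = 0.1
(¬a ∨ (b ∧ b)) = max(0, 0.1) = 0.1
((¬a ⊃ (b ⊃ a)) ∨ (¬a ∨ (b ∧ b))) = max(1, 0.1) = 1
¬b: Gödel ¬ of 0.1 = 0 (operand ≠ 0)
(a ∨ ¬b) = max(0.4, 0) = 0.4
(b ∨ b) = max(0.1, 0.1) = 0.1
(a ∨ (b ∨ b)) = max(0.4, 0.1) = 0.4
((a ∨ ¬b) ∨ (a ∨ (b ∨ b))) = max(0.4, 0.4) = 0.4
(((¬a ⊃ (b ⊃ a)) ∨ (¬a ∨ (b ∧ b))) ⊃ ((a ∨ ¬b) ∨ (a ∨ (b ∨ b)))): 1 > 0.4, so result = 0.4

0.40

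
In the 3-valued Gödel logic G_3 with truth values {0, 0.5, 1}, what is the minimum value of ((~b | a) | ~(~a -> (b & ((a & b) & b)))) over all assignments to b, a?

0.50

The minimum is attained at b = 0.5, a = 0.5:
  ~b: Gödel ¬ of 0.5 = 0 (operand ≠ 0)
  (~b | a) = max(0, 0.5) = 0.5
  ~a: Gödel ¬ of 0.5 = 0 (operand ≠ 0)
  (a & b) = min(0.5, 0.5) = 0.5
  ((a & b) & b) = min(0.5, 0.5) = 0.5
  (b & ((a & b) & b)) = min(0.5, 0.5) = 0.5
  (~a -> (b & ((a & b) & b))): 0 ≤ 0.5, so result = 1
  ~(~a -> (b & ((a & b) & b))): Gödel ¬ of 1 = 0 (operand ≠ 0)
  ((~b | a) | ~(~a -> (b & ((a & b) & b)))) = max(0.5, 0) = 0.5
Checking all 9 assignments confirms none give a value below 0.50.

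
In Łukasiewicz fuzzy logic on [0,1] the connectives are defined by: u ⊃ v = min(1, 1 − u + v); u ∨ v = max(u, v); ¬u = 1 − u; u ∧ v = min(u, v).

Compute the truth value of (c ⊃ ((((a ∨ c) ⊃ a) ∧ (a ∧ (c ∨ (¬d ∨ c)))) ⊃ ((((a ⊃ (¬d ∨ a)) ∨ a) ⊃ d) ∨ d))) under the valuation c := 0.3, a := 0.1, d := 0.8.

1.00

(a ∨ c) = max(0.1, 0.3) = 0.3
((a ∨ c) ⊃ a): min(1, 1 − 0.3 + 0.1) = 0.8
¬d: Łukasiewicz ¬ gives 1 − 0.8 = 0.2
(¬d ∨ c) = max(0.2, 0.3) = 0.3
(c ∨ (¬d ∨ c)) = max(0.3, 0.3) = 0.3
(a ∧ (c ∨ (¬d ∨ c))) = min(0.1, 0.3) = 0.1
(((a ∨ c) ⊃ a) ∧ (a ∧ (c ∨ (¬d ∨ c)))) = min(0.8, 0.1) = 0.1
¬d: Łukasiewicz ¬ gives 1 − 0.8 = 0.2
(¬d ∨ a) = max(0.2, 0.1) = 0.2
(a ⊃ (¬d ∨ a)): min(1, 1 − 0.1 + 0.2) = 1
((a ⊃ (¬d ∨ a)) ∨ a) = max(1, 0.1) = 1
(((a ⊃ (¬d ∨ a)) ∨ a) ⊃ d): min(1, 1 − 1 + 0.8) = 0.8
((((a ⊃ (¬d ∨ a)) ∨ a) ⊃ d) ∨ d) = max(0.8, 0.8) = 0.8
((((a ∨ c) ⊃ a) ∧ (a ∧ (c ∨ (¬d ∨ c)))) ⊃ ((((a ⊃ (¬d ∨ a)) ∨ a) ⊃ d) ∨ d)): min(1, 1 − 0.1 + 0.8) = 1
(c ⊃ ((((a ∨ c) ⊃ a) ∧ (a ∧ (c ∨ (¬d ∨ c)))) ⊃ ((((a ⊃ (¬d ∨ a)) ∨ a) ⊃ d) ∨ d))): min(1, 1 − 0.3 + 1) = 1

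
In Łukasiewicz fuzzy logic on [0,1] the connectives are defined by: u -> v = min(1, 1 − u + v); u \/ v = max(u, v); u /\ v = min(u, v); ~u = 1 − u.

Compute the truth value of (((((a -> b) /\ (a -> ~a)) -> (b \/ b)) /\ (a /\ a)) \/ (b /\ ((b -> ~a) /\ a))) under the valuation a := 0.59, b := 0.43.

(a -> b): min(1, 1 − 0.59 + 0.43) = 0.84
~a: Łukasiewicz ¬ gives 1 − 0.59 = 0.41
(a -> ~a): min(1, 1 − 0.59 + 0.41) = 0.82
((a -> b) /\ (a -> ~a)) = min(0.84, 0.82) = 0.82
(b \/ b) = max(0.43, 0.43) = 0.43
(((a -> b) /\ (a -> ~a)) -> (b \/ b)): min(1, 1 − 0.82 + 0.43) = 0.61
(a /\ a) = min(0.59, 0.59) = 0.59
((((a -> b) /\ (a -> ~a)) -> (b \/ b)) /\ (a /\ a)) = min(0.61, 0.59) = 0.59
~a: Łukasiewicz ¬ gives 1 − 0.59 = 0.41
(b -> ~a): min(1, 1 − 0.43 + 0.41) = 0.98
((b -> ~a) /\ a) = min(0.98, 0.59) = 0.59
(b /\ ((b -> ~a) /\ a)) = min(0.43, 0.59) = 0.43
(((((a -> b) /\ (a -> ~a)) -> (b \/ b)) /\ (a /\ a)) \/ (b /\ ((b -> ~a) /\ a))) = max(0.59, 0.43) = 0.59

0.59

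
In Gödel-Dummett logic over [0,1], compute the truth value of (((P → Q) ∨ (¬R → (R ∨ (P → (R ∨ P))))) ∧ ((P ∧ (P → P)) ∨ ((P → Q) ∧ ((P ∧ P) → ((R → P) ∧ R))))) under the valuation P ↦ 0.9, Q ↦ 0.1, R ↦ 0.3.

(P → Q): 0.9 > 0.1, so result = 0.1
¬R: Gödel ¬ of 0.3 = 0 (operand ≠ 0)
(R ∨ P) = max(0.3, 0.9) = 0.9
(P → (R ∨ P)): 0.9 ≤ 0.9, so result = 1
(R ∨ (P → (R ∨ P))) = max(0.3, 1) = 1
(¬R → (R ∨ (P → (R ∨ P)))): 0 ≤ 1, so result = 1
((P → Q) ∨ (¬R → (R ∨ (P → (R ∨ P))))) = max(0.1, 1) = 1
(P → P): 0.9 ≤ 0.9, so result = 1
(P ∧ (P → P)) = min(0.9, 1) = 0.9
(P → Q): 0.9 > 0.1, so result = 0.1
(P ∧ P) = min(0.9, 0.9) = 0.9
(R → P): 0.3 ≤ 0.9, so result = 1
((R → P) ∧ R) = min(1, 0.3) = 0.3
((P ∧ P) → ((R → P) ∧ R)): 0.9 > 0.3, so result = 0.3
((P → Q) ∧ ((P ∧ P) → ((R → P) ∧ R))) = min(0.1, 0.3) = 0.1
((P ∧ (P → P)) ∨ ((P → Q) ∧ ((P ∧ P) → ((R → P) ∧ R)))) = max(0.9, 0.1) = 0.9
(((P → Q) ∨ (¬R → (R ∨ (P → (R ∨ P))))) ∧ ((P ∧ (P → P)) ∨ ((P → Q) ∧ ((P ∧ P) → ((R → P) ∧ R))))) = min(1, 0.9) = 0.9

0.90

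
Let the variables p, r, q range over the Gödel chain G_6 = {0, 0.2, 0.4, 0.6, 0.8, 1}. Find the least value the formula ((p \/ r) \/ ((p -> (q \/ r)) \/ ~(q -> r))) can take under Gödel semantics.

0.20

The minimum is attained at p = 0.2, r = 0, q = 0:
  (p \/ r) = max(0.2, 0) = 0.2
  (q \/ r) = max(0, 0) = 0
  (p -> (q \/ r)): 0.2 > 0, so result = 0
  (q -> r): 0 ≤ 0, so result = 1
  ~(q -> r): Gödel ¬ of 1 = 0 (operand ≠ 0)
  ((p -> (q \/ r)) \/ ~(q -> r)) = max(0, 0) = 0
  ((p \/ r) \/ ((p -> (q \/ r)) \/ ~(q -> r))) = max(0.2, 0) = 0.2
Checking all 216 assignments confirms none give a value below 0.20.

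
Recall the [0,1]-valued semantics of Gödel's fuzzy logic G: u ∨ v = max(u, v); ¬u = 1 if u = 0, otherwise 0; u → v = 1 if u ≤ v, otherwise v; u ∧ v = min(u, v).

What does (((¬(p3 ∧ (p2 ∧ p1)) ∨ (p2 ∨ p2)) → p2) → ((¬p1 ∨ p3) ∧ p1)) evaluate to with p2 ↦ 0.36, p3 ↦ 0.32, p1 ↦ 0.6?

0.32

(p2 ∧ p1) = min(0.36, 0.6) = 0.36
(p3 ∧ (p2 ∧ p1)) = min(0.32, 0.36) = 0.32
¬(p3 ∧ (p2 ∧ p1)): Gödel ¬ of 0.32 = 0 (operand ≠ 0)
(p2 ∨ p2) = max(0.36, 0.36) = 0.36
(¬(p3 ∧ (p2 ∧ p1)) ∨ (p2 ∨ p2)) = max(0, 0.36) = 0.36
((¬(p3 ∧ (p2 ∧ p1)) ∨ (p2 ∨ p2)) → p2): 0.36 ≤ 0.36, so result = 1
¬p1: Gödel ¬ of 0.6 = 0 (operand ≠ 0)
(¬p1 ∨ p3) = max(0, 0.32) = 0.32
((¬p1 ∨ p3) ∧ p1) = min(0.32, 0.6) = 0.32
(((¬(p3 ∧ (p2 ∧ p1)) ∨ (p2 ∨ p2)) → p2) → ((¬p1 ∨ p3) ∧ p1)): 1 > 0.32, so result = 0.32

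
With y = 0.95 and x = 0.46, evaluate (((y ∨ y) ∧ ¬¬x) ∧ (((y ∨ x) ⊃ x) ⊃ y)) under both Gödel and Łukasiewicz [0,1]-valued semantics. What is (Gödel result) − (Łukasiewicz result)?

Gödel evaluation:
  (y ∨ y) = max(0.95, 0.95) = 0.95
  ¬x: Gödel ¬ of 0.46 = 0 (operand ≠ 0)
  ¬¬x: Gödel ¬ of 0 = 1 (operand is 0)
  ((y ∨ y) ∧ ¬¬x) = min(0.95, 1) = 0.95
  (y ∨ x) = max(0.95, 0.46) = 0.95
  ((y ∨ x) ⊃ x): 0.95 > 0.46, so result = 0.46
  (((y ∨ x) ⊃ x) ⊃ y): 0.46 ≤ 0.95, so result = 1
  (((y ∨ y) ∧ ¬¬x) ∧ (((y ∨ x) ⊃ x) ⊃ y)) = min(0.95, 1) = 0.95
  Gödel value = 0.95
Łukasiewicz evaluation:
  (y ∨ y) = max(0.95, 0.95) = 0.95
  ¬x: Łukasiewicz ¬ gives 1 − 0.46 = 0.54
  ¬¬x: Łukasiewicz ¬ gives 1 − 0.54 = 0.46
  ((y ∨ y) ∧ ¬¬x) = min(0.95, 0.46) = 0.46
  (y ∨ x) = max(0.95, 0.46) = 0.95
  ((y ∨ x) ⊃ x): min(1, 1 − 0.95 + 0.46) = 0.51
  (((y ∨ x) ⊃ x) ⊃ y): min(1, 1 − 0.51 + 0.95) = 1
  (((y ∨ y) ∧ ¬¬x) ∧ (((y ∨ x) ⊃ x) ⊃ y)) = min(0.46, 1) = 0.46
  Łukasiewicz value = 0.46
Difference: 0.95 − 0.46 = 0.49

0.49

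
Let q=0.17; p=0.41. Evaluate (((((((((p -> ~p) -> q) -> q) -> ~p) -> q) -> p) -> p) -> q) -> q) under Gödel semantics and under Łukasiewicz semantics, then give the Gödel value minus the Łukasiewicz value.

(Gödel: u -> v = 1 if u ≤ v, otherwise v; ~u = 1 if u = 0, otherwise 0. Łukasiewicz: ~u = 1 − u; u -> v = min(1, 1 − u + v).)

Gödel evaluation:
  ~p: Gödel ¬ of 0.41 = 0 (operand ≠ 0)
  (p -> ~p): 0.41 > 0, so result = 0
  ((p -> ~p) -> q): 0 ≤ 0.17, so result = 1
  (((p -> ~p) -> q) -> q): 1 > 0.17, so result = 0.17
  ~p: Gödel ¬ of 0.41 = 0 (operand ≠ 0)
  ((((p -> ~p) -> q) -> q) -> ~p): 0.17 > 0, so result = 0
  (((((p -> ~p) -> q) -> q) -> ~p) -> q): 0 ≤ 0.17, so result = 1
  ((((((p -> ~p) -> q) -> q) -> ~p) -> q) -> p): 1 > 0.41, so result = 0.41
  (((((((p -> ~p) -> q) -> q) -> ~p) -> q) -> p) -> p): 0.41 ≤ 0.41, so result = 1
  ((((((((p -> ~p) -> q) -> q) -> ~p) -> q) -> p) -> p) -> q): 1 > 0.17, so result = 0.17
  (((((((((p -> ~p) -> q) -> q) -> ~p) -> q) -> p) -> p) -> q) -> q): 0.17 ≤ 0.17, so result = 1
  Gödel value = 1
Łukasiewicz evaluation:
  ~p: Łukasiewicz ¬ gives 1 − 0.41 = 0.59
  (p -> ~p): min(1, 1 − 0.41 + 0.59) = 1
  ((p -> ~p) -> q): min(1, 1 − 1 + 0.17) = 0.17
  (((p -> ~p) -> q) -> q): min(1, 1 − 0.17 + 0.17) = 1
  ~p: Łukasiewicz ¬ gives 1 − 0.41 = 0.59
  ((((p -> ~p) -> q) -> q) -> ~p): min(1, 1 − 1 + 0.59) = 0.59
  (((((p -> ~p) -> q) -> q) -> ~p) -> q): min(1, 1 − 0.59 + 0.17) = 0.58
  ((((((p -> ~p) -> q) -> q) -> ~p) -> q) -> p): min(1, 1 − 0.58 + 0.41) = 0.83
  (((((((p -> ~p) -> q) -> q) -> ~p) -> q) -> p) -> p): min(1, 1 − 0.83 + 0.41) = 0.58
  ((((((((p -> ~p) -> q) -> q) -> ~p) -> q) -> p) -> p) -> q): min(1, 1 − 0.58 + 0.17) = 0.59
  (((((((((p -> ~p) -> q) -> q) -> ~p) -> q) -> p) -> p) -> q) -> q): min(1, 1 − 0.59 + 0.17) = 0.58
  Łukasiewicz value = 0.58
Difference: 1 − 0.58 = 0.42

0.42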